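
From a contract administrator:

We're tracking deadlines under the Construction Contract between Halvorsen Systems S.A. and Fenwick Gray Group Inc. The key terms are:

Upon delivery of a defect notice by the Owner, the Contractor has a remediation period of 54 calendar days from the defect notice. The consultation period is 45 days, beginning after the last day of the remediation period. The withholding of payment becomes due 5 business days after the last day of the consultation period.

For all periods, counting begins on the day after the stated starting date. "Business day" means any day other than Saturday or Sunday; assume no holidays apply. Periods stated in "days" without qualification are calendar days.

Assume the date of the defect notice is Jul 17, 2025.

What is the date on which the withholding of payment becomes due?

The last day of the remediation period: 54 calendar days after Jul 17, 2025 is Sep 9, 2025.
Adding 45 calendar days to Sep 9, 2025 gives Oct 24, 2025, which is the last day of the consultation period.
The date on which the withholding of payment becomes due: counting 5 business days from Friday, Oct 24, 2025 (Oct 27, Oct 28, Oct 29, Oct 30, Oct 31, skipping weekends) reaches Friday, Oct 31, 2025.

Oct 31, 2025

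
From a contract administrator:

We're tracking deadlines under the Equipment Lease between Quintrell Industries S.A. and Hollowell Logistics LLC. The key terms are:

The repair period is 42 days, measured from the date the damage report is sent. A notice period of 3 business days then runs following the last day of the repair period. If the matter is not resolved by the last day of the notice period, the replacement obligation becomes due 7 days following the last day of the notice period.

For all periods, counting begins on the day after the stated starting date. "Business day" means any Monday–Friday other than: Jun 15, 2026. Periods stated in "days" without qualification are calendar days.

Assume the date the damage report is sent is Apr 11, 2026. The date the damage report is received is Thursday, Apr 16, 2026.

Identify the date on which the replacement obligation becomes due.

Jun 3, 2026

The last day of the repair period: 42 calendar days after Apr 11, 2026 is May 23, 2026.
The last day of the notice period: counting 3 business days from Saturday, May 23, 2026 (May 25, May 26, May 27, skipping weekends) reaches Wednesday, May 27, 2026.
The date on which the replacement obligation becomes due: May 27, 2026 + 7 days = Jun 3, 2026.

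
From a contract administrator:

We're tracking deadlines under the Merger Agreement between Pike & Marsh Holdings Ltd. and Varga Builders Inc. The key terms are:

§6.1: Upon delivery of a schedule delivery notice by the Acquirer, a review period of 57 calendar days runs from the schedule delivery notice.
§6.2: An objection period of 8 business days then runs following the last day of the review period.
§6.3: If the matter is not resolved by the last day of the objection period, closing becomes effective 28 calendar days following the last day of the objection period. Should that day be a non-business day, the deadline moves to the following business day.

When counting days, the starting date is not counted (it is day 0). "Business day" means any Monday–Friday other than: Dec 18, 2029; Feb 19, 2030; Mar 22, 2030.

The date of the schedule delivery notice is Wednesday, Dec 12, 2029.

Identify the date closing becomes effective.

The last day of the review period: 57 calendar days after Dec 12, 2029 is Feb 7, 2030.
The last day of the objection period: 8 business days after Thursday, Feb 7, 2030, skipping weekends and the listed holiday on Feb 19 — Feb 8, Feb 11, Feb 12, Feb 13, Feb 14, Feb 15, Feb 18, Feb 20 — lands on Wednesday, Feb 20, 2030.
The date closing becomes effective: Feb 20, 2030 + 28 days = Mar 20, 2030. Mar 20, 2030 is a Wednesday and is not a listed holiday, so no roll-forward applies.

Mar 20, 2030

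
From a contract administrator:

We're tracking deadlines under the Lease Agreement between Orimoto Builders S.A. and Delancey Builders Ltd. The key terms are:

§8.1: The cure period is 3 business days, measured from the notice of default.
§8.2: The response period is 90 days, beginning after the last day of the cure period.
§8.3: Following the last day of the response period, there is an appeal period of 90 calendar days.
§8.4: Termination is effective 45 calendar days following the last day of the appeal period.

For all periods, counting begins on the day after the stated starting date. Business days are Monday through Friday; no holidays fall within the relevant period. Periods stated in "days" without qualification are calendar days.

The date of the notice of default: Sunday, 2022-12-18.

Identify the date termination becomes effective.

2023-08-03

The last day of the cure period: counting 3 business days from Sunday, 2022-12-18 (Dec 19, Dec 20, Dec 21, skipping weekends) reaches Wednesday, 2022-12-21.
The last day of the response period: 2022-12-21 + 90 days = 2023-03-21.
The last day of the appeal period: 2023-03-21 + 90 days = 2023-06-19.
Adding 45 calendar days to 2023-06-19 gives 2023-08-03, which is the date termination becomes effective.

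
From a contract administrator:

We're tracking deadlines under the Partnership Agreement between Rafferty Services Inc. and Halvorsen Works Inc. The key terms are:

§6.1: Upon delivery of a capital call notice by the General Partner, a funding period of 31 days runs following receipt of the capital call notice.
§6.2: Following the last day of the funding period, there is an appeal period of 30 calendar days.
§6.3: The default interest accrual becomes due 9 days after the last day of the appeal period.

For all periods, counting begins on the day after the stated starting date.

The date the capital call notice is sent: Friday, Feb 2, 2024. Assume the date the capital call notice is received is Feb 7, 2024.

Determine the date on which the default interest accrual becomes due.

Adding 31 calendar days to Feb 7, 2024 gives Mar 9, 2024, which is the last day of the funding period.
The last day of the appeal period: Mar 9, 2024 + 30 days = Apr 8, 2024.
The date on which the default interest accrual becomes due: 9 calendar days after Apr 8, 2024 is Apr 17, 2024.

Apr 17, 2024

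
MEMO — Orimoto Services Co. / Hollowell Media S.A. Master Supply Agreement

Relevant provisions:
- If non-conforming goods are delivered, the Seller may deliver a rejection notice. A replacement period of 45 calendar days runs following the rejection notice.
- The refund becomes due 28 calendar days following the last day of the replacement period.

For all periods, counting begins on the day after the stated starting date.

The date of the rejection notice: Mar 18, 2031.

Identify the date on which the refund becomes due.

May 30, 2031

Adding 45 calendar days to Mar 18, 2031 gives May 2, 2031, which is the last day of the replacement period.
The date on which the refund becomes due: May 2, 2031 + 28 days = May 30, 2031.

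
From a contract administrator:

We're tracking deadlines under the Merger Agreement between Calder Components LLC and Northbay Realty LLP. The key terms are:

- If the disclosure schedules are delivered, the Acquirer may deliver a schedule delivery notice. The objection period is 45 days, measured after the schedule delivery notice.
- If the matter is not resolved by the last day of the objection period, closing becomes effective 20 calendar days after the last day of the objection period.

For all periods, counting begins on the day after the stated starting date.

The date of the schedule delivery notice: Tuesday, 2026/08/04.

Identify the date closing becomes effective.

2026/10/08

Adding 45 calendar days to 2026/08/04 gives 2026/09/18, which is the last day of the objection period.
Adding 20 calendar days to 2026/09/18 gives 2026/10/08, which is the date closing becomes effective.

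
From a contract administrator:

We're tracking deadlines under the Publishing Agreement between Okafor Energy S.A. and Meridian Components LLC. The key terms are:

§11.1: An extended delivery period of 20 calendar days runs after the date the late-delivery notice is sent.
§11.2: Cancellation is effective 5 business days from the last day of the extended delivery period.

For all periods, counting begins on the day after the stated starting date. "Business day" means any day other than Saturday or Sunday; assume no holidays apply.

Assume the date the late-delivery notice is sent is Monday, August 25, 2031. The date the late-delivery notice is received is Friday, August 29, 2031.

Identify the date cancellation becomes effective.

September 19, 2031

The last day of the extended delivery period: 20 calendar days after August 25, 2031 is September 14, 2031.
From Sunday, September 14, 2031, 5 business days (Sep 15, Sep 16, Sep 17, Sep 18, Sep 19, skipping weekends) brings us to Friday, September 19, 2031, which is the date cancellation becomes effective.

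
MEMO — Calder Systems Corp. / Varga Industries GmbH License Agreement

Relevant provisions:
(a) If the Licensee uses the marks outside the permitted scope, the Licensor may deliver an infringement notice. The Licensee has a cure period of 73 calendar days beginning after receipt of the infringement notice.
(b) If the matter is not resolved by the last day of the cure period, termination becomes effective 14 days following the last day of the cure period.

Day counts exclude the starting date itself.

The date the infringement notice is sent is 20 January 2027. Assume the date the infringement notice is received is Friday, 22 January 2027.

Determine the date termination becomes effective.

Adding 73 calendar days to 22 January 2027 gives 5 April 2027, which is the last day of the cure period.
The date termination becomes effective: 14 calendar days after 5 April 2027 is 19 April 2027.

19 April 2027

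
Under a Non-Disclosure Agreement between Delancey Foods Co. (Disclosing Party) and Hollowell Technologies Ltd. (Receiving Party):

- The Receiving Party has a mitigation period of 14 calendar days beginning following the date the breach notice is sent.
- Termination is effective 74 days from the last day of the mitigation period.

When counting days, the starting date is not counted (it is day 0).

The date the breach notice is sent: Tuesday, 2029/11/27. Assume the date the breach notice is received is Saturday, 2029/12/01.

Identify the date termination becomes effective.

2030/02/23

The last day of the mitigation period: 2029/11/27 + 14 days = 2029/12/11.
The date termination becomes effective: 74 calendar days after 2029/12/11 is 2030/02/23.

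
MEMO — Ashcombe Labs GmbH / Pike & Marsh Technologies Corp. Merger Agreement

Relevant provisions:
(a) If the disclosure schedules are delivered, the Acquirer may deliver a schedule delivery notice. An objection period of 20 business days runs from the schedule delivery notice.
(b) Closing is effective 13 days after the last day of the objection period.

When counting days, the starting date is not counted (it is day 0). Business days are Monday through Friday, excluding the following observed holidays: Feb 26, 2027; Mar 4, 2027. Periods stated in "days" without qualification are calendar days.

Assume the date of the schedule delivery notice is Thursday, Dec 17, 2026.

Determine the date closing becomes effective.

The last day of the objection period: counting 20 business days from Thursday, Dec 17, 2026 (Dec 18, Dec 21, Dec 22, Dec 23, …, Jan 12, Jan 13, Jan 14, skipping weekends) reaches Thursday, Jan 14, 2027.
The date closing becomes effective: Jan 14, 2027 + 13 days = Jan 27, 2027.

Jan 27, 2027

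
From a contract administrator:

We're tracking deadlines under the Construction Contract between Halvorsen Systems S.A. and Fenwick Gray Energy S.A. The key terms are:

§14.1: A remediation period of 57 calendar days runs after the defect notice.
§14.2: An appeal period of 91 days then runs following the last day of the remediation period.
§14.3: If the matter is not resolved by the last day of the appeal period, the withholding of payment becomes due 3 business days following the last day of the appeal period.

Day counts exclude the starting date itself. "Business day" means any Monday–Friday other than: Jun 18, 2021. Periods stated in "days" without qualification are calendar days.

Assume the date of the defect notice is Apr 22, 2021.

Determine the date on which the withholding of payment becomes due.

Sep 22, 2021

The last day of the remediation period: Apr 22, 2021 + 57 days = Jun 18, 2021.
Adding 91 calendar days to Jun 18, 2021 gives Sep 17, 2021, which is the last day of the appeal period.
From Friday, Sep 17, 2021, 3 business days (Sep 20, Sep 21, Sep 22, skipping weekends) brings us to Wednesday, Sep 22, 2021, which is the date on which the withholding of payment becomes due.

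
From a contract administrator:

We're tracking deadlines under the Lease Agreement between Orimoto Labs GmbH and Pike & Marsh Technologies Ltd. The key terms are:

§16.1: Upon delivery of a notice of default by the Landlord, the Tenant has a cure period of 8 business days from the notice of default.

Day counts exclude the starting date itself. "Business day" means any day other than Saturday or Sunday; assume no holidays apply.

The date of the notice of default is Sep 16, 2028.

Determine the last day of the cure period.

Sep 27, 2028

From Saturday, Sep 16, 2028, 8 business days (Sep 18, Sep 19, Sep 20, Sep 21, Sep 22, Sep 25, Sep 26, Sep 27, skipping weekends) brings us to Wednesday, Sep 27, 2028, which is the last day of the cure period.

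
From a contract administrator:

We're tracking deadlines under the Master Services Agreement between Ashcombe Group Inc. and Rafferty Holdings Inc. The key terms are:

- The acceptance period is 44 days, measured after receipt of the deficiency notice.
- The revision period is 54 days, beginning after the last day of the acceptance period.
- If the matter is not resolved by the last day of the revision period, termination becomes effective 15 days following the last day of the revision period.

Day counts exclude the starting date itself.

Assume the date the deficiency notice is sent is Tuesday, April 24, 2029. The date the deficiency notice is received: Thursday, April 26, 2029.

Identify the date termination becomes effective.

August 17, 2029

The last day of the acceptance period: April 26, 2029 + 44 days = June 9, 2029.
The last day of the revision period: June 9, 2029 + 54 days = August 2, 2029.
The date termination becomes effective: August 2, 2029 + 15 days = August 17, 2029.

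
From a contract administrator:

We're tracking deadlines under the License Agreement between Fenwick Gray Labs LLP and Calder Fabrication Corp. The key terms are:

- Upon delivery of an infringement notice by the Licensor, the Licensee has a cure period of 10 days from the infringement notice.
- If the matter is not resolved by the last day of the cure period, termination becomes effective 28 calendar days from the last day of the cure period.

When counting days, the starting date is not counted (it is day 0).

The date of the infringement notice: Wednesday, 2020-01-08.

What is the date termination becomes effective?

The last day of the cure period: 10 calendar days after 2020-01-08 is 2020-01-18.
The date termination becomes effective: 28 calendar days after 2020-01-18 is 2020-02-15.

2020-02-15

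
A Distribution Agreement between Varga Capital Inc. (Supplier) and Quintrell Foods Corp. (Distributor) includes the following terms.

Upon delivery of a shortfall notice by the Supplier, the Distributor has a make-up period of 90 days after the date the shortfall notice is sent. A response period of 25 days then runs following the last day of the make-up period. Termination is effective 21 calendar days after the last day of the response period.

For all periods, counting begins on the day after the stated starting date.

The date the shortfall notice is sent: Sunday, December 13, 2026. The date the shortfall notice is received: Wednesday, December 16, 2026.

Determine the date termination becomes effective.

The last day of the make-up period: December 13, 2026 + 90 days = March 13, 2027.
The last day of the response period: 25 calendar days after March 13, 2027 is April 7, 2027.
The date termination becomes effective: April 7, 2027 + 21 days = April 28, 2027.

April 28, 2027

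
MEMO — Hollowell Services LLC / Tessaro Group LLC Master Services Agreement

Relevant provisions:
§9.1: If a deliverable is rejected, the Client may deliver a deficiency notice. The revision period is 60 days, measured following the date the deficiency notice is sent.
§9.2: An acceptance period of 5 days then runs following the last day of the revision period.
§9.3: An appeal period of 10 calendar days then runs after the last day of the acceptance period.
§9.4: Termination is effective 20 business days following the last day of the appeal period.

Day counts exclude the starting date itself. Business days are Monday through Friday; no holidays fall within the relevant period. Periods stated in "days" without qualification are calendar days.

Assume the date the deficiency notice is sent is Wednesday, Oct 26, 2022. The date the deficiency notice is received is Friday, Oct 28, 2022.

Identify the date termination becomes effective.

Feb 6, 2023

Adding 60 calendar days to Oct 26, 2022 gives Dec 25, 2022, which is the last day of the revision period.
The last day of the acceptance period: Dec 25, 2022 + 5 days = Dec 30, 2022.
The last day of the appeal period: 10 calendar days after Dec 30, 2022 is Jan 9, 2023.
The date termination becomes effective: counting 20 business days from Monday, Jan 9, 2023 (Jan 10, Jan 11, Jan 12, Jan 13, …, Feb 2, Feb 3, Feb 6, skipping weekends) reaches Monday, Feb 6, 2023.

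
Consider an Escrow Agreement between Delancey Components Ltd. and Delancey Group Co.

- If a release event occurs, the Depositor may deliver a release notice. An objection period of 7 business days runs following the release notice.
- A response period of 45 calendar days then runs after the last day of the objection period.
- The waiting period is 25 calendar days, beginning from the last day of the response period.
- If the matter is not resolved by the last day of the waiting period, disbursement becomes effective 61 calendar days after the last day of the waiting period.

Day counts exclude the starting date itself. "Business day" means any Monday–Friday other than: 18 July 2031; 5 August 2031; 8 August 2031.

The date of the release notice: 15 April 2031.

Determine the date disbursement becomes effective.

2 September 2031

The last day of the objection period: 7 business days after Tuesday, 15 April 2031, skipping weekends — Apr 16, Apr 17, Apr 18, Apr 21, Apr 22, Apr 23, Apr 24 — lands on Thursday, 24 April 2031.
The last day of the response period: 45 calendar days after 24 April 2031 is 8 June 2031.
Adding 25 calendar days to 8 June 2031 gives 3 July 2031, which is the last day of the waiting period.
Adding 61 calendar days to 3 July 2031 gives 2 September 2031, which is the date disbursement becomes effective.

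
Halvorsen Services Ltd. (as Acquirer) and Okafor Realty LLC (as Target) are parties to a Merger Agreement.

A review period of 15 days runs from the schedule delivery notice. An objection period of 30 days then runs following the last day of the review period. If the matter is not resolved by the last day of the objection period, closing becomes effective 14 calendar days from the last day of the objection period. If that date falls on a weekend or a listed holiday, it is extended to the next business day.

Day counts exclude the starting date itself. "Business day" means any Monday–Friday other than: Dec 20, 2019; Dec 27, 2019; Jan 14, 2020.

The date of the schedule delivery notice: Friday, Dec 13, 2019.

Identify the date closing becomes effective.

Feb 10, 2020

The last day of the review period: Dec 13, 2019 + 15 days = Dec 28, 2019.
The last day of the objection period: 30 calendar days after Dec 28, 2019 is Jan 27, 2020.
Adding 14 calendar days to Jan 27, 2020 gives Feb 10, 2020, which is the date closing becomes effective. Feb 10, 2020 is a Monday and is not a listed holiday, so no roll-forward applies.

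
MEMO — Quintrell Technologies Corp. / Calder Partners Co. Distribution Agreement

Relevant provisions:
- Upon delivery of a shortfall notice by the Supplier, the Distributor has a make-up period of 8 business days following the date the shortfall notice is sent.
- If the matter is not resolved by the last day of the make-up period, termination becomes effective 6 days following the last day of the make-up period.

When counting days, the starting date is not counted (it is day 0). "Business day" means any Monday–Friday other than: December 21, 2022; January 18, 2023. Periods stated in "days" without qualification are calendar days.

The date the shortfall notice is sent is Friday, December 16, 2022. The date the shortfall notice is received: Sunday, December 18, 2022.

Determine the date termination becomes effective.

January 4, 2023

From Friday, December 16, 2022, 8 business days (Dec 19, Dec 20, Dec 22, Dec 23, Dec 26, Dec 27, Dec 28, Dec 29, skipping weekends and the listed holiday on Dec 21) brings us to Thursday, December 29, 2022, which is the last day of the make-up period.
The date termination becomes effective: 6 calendar days after December 29, 2022 is January 4, 2023.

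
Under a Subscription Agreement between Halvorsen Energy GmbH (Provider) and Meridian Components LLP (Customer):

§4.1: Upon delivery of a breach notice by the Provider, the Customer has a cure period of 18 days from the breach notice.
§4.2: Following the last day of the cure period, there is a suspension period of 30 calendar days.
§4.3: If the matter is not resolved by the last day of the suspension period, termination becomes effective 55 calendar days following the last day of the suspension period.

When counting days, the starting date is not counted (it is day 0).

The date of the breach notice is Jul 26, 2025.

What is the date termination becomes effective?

Nov 6, 2025

Adding 18 calendar days to Jul 26, 2025 gives Aug 13, 2025, which is the last day of the cure period.
The last day of the suspension period: Aug 13, 2025 + 30 days = Sep 12, 2025.
The date termination becomes effective: 55 calendar days after Sep 12, 2025 is Nov 6, 2025.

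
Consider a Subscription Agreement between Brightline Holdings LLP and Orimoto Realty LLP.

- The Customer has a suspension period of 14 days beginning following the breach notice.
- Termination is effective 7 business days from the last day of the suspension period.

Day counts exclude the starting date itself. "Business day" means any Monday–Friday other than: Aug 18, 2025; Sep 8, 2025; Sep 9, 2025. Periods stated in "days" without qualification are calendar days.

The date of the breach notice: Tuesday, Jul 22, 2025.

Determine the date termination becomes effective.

Aug 14, 2025

The last day of the suspension period: 14 calendar days after Jul 22, 2025 is Aug 5, 2025.
The date termination becomes effective: 7 business days after Tuesday, Aug 5, 2025, skipping weekends — Aug 6, Aug 7, Aug 8, Aug 11, Aug 12, Aug 13, Aug 14 — lands on Thursday, Aug 14, 2025.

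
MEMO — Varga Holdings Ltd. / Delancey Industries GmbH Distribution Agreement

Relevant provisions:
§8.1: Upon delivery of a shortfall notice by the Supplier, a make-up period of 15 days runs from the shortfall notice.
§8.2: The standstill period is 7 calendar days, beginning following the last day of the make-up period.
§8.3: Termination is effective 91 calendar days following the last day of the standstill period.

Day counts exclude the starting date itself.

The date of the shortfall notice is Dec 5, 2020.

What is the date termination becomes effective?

Mar 28, 2021

The last day of the make-up period: 15 calendar days after Dec 5, 2020 is Dec 20, 2020.
Adding 7 calendar days to Dec 20, 2020 gives Dec 27, 2020, which is the last day of the standstill period.
Adding 91 calendar days to Dec 27, 2020 gives Mar 28, 2021, which is the date termination becomes effective.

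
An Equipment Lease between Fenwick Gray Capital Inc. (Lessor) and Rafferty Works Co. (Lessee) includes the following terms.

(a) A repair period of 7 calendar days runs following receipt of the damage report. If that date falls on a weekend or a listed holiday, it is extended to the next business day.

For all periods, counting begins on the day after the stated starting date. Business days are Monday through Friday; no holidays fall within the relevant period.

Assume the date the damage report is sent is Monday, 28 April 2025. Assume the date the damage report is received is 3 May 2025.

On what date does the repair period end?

12 May 2025

Adding 7 calendar days to 3 May 2025 gives 10 May 2025, which is the last day of the repair period. That falls on a Saturday, so it rolls to the next business day, Monday, 12 May 2025.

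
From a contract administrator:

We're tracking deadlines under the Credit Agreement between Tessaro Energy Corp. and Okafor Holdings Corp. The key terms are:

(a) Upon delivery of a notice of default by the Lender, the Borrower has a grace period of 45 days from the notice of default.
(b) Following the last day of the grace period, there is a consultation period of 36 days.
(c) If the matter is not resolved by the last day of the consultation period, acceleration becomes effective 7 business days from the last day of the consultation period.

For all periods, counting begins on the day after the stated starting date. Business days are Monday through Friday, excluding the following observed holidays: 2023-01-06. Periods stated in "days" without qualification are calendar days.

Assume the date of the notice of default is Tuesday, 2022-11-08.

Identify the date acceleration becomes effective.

Adding 45 calendar days to 2022-11-08 gives 2022-12-23, which is the last day of the grace period.
The last day of the consultation period: 36 calendar days after 2022-12-23 is 2023-01-28.
From Saturday, 2023-01-28, 7 business days (Jan 30, Jan 31, Feb 1, Feb 2, Feb 3, Feb 6, Feb 7, skipping weekends) brings us to Tuesday, 2023-02-07, which is the date acceleration becomes effective.

2023-02-07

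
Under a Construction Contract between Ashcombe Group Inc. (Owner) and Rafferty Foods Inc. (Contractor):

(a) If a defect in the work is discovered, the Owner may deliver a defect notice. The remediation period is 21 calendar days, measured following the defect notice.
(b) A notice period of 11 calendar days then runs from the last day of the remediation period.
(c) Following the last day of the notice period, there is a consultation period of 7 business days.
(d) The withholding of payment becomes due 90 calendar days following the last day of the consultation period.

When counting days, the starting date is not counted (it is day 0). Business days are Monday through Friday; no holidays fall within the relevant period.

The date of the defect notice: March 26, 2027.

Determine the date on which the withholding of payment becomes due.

August 4, 2027

The last day of the remediation period: March 26, 2027 + 21 days = April 16, 2027.
Adding 11 calendar days to April 16, 2027 gives April 27, 2027, which is the last day of the notice period.
The last day of the consultation period: 7 business days after Tuesday, April 27, 2027, skipping weekends — Apr 28, Apr 29, Apr 30, May 3, May 4, May 5, May 6 — lands on Thursday, May 6, 2027.
Adding 90 calendar days to May 6, 2027 gives August 4, 2027, which is the date on which the withholding of payment becomes due.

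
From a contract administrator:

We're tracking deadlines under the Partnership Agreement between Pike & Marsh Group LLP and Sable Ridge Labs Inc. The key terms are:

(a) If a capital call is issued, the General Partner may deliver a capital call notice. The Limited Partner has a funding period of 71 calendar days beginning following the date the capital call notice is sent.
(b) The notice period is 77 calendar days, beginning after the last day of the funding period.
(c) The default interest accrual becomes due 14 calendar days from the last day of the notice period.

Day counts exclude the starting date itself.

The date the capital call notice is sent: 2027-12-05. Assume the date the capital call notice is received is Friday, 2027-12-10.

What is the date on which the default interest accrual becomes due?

2028-05-15

The last day of the funding period: 2027-12-05 + 71 days = 2028-02-14.
The last day of the notice period: 2028-02-14 + 77 days = 2028-05-01.
The date on which the default interest accrual becomes due: 14 calendar days after 2028-05-01 is 2028-05-15.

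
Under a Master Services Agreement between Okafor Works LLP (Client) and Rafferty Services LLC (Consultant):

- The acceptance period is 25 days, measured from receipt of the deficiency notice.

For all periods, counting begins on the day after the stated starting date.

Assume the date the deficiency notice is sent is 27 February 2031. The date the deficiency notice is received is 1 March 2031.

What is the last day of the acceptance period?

26 March 2031

The last day of the acceptance period: 25 calendar days after 1 March 2031 is 26 March 2031.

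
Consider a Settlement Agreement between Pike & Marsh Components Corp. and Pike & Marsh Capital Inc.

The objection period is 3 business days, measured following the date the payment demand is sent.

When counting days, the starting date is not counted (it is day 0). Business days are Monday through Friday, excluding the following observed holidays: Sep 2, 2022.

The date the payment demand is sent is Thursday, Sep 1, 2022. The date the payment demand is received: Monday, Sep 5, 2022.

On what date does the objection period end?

From Thursday, Sep 1, 2022, 3 business days (Sep 5, Sep 6, Sep 7, skipping weekends and the listed holiday on Sep 2) brings us to Wednesday, Sep 7, 2022, which is the last day of the objection period.

Sep 7, 2022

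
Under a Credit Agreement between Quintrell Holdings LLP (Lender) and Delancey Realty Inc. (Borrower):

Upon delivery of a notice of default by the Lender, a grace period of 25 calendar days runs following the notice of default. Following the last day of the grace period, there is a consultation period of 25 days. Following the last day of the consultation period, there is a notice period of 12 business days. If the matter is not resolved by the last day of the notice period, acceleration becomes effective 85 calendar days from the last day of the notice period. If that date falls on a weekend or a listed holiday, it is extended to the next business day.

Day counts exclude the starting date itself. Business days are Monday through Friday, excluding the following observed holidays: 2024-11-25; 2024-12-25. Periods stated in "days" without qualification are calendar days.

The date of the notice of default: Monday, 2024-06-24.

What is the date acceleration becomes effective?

The last day of the grace period: 25 calendar days after 2024-06-24 is 2024-07-19.
The last day of the consultation period: 2024-07-19 + 25 days = 2024-08-13.
From Tuesday, 2024-08-13, 12 business days (Aug 14, Aug 15, Aug 16, Aug 19, …, Aug 27, Aug 28, Aug 29, skipping weekends) brings us to Thursday, 2024-08-29, which is the last day of the notice period.
The date acceleration becomes effective: 85 calendar days after 2024-08-29 is 2024-11-22. 2024-11-22 is a Friday and is not a listed holiday, so no roll-forward applies.

2024-11-22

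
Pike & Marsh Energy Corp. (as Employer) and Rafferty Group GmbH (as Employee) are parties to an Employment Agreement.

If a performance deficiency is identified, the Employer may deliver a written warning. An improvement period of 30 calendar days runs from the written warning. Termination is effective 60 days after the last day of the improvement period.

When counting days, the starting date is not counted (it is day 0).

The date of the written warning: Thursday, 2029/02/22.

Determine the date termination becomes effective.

2029/05/23

Adding 30 calendar days to 2029/02/22 gives 2029/03/24, which is the last day of the improvement period.
The date termination becomes effective: 2029/03/24 + 60 days = 2029/05/23.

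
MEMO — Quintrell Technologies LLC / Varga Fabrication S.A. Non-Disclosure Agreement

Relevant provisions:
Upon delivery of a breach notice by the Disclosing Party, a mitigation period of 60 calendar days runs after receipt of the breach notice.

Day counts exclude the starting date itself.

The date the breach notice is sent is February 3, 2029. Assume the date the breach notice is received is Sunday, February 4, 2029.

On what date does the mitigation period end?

April 5, 2029

Adding 60 calendar days to February 4, 2029 gives April 5, 2029, which is the last day of the mitigation period.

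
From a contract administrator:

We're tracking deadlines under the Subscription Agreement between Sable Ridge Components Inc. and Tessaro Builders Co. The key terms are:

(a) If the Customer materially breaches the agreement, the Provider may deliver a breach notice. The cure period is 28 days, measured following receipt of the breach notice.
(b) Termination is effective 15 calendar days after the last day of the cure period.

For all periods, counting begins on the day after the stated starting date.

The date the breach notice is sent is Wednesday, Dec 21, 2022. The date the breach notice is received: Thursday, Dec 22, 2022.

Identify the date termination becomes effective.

Feb 3, 2023

Adding 28 calendar days to Dec 22, 2022 gives Jan 19, 2023, which is the last day of the cure period.
The date termination becomes effective: 15 calendar days after Jan 19, 2023 is Feb 3, 2023.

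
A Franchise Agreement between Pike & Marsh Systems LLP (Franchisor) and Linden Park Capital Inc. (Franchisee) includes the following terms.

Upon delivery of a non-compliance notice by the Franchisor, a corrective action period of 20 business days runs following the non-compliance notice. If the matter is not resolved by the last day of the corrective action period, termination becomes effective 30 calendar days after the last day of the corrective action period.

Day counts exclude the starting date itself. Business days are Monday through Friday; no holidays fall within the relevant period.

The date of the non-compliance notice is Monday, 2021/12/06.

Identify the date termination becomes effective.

The last day of the corrective action period: 20 business days after Monday, 2021/12/06, skipping weekends — Dec 7, Dec 8, Dec 9, Dec 10, …, Dec 30, Dec 31, Jan 3 — lands on Monday, 2022/01/03.
The date termination becomes effective: 2022/01/03 + 30 days = 2022/02/02.

2022/02/02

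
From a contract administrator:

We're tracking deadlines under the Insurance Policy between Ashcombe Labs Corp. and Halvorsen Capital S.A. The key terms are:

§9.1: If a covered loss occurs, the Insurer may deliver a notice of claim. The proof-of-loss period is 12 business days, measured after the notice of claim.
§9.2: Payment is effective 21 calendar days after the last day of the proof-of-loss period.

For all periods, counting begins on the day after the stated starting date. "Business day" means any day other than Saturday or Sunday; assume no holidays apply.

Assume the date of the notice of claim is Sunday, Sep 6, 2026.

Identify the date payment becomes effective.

The last day of the proof-of-loss period: 12 business days after Sunday, Sep 6, 2026, skipping weekends — Sep 7, Sep 8, Sep 9, Sep 10, …, Sep 18, Sep 21, Sep 22 — lands on Tuesday, Sep 22, 2026.
The date payment becomes effective: 21 calendar days after Sep 22, 2026 is Oct 13, 2026.

Oct 13, 2026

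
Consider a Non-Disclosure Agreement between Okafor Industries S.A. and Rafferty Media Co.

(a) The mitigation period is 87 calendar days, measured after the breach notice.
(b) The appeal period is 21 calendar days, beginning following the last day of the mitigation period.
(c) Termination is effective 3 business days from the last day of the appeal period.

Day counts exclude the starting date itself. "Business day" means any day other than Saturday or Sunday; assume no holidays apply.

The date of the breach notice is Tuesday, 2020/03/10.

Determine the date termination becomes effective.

The last day of the mitigation period: 87 calendar days after 2020/03/10 is 2020/06/05.
Adding 21 calendar days to 2020/06/05 gives 2020/06/26, which is the last day of the appeal period.
The date termination becomes effective: counting 3 business days from Friday, 2020/06/26 (Jun 29, Jun 30, Jul 1, skipping weekends) reaches Wednesday, 2020/07/01.

2020/07/01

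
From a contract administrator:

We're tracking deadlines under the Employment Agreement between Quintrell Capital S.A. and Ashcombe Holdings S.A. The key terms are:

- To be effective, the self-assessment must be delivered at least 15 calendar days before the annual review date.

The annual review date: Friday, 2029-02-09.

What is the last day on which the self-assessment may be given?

2029-02-09 minus 15 days is 2029-01-25.

2029-01-25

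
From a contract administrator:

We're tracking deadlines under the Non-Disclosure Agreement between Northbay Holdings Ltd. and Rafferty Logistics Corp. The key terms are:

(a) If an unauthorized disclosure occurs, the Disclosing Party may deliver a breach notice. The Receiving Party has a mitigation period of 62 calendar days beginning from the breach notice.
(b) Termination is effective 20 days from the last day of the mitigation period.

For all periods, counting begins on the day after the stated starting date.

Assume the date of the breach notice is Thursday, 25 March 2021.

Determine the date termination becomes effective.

The last day of the mitigation period: 62 calendar days after 25 March 2021 is 26 May 2021.
Adding 20 calendar days to 26 May 2021 gives 15 June 2021, which is the date termination becomes effective.

15 June 2021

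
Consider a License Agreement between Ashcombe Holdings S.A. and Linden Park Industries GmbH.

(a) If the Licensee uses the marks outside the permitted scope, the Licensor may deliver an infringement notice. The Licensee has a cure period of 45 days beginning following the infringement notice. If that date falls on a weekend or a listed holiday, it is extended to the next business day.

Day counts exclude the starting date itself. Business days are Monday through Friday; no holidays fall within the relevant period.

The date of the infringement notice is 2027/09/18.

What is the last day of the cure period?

2027/11/02

The last day of the cure period: 2027/09/18 + 45 days = 2027/11/02. 2027/11/02 is a Tuesday, so no roll-forward applies.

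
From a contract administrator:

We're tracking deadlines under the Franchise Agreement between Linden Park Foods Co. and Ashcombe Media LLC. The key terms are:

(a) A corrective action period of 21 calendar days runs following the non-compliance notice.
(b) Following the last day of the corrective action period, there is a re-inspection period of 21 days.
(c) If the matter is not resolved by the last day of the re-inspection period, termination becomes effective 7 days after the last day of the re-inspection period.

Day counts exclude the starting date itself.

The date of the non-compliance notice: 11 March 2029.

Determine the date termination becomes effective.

29 April 2029

Adding 21 calendar days to 11 March 2029 gives 1 April 2029, which is the last day of the corrective action period.
Adding 21 calendar days to 1 April 2029 gives 22 April 2029, which is the last day of the re-inspection period.
The date termination becomes effective: 22 April 2029 + 7 days = 29 April 2029.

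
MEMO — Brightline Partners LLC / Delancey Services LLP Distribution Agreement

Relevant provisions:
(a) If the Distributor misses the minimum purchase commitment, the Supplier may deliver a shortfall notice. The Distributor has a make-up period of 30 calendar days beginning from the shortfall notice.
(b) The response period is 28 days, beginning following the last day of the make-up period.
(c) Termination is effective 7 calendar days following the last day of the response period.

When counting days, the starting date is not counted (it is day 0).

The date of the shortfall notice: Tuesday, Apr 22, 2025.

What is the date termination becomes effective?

Jun 26, 2025

The last day of the make-up period: 30 calendar days after Apr 22, 2025 is May 22, 2025.
The last day of the response period: May 22, 2025 + 28 days = Jun 19, 2025.
Adding 7 calendar days to Jun 19, 2025 gives Jun 26, 2025, which is the date termination becomes effective.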